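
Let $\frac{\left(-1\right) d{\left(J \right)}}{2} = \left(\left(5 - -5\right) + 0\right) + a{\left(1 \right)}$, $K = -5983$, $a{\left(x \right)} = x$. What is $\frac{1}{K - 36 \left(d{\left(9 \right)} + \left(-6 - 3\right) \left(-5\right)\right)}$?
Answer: $- \frac{1}{6811} \approx -0.00014682$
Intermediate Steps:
$d{\left(J \right)} = -22$ ($d{\left(J \right)} = - 2 \left(\left(\left(5 - -5\right) + 0\right) + 1\right) = - 2 \left(\left(\left(5 + 5\right) + 0\right) + 1\right) = - 2 \left(\left(10 + 0\right) + 1\right) = - 2 \left(10 + 1\right) = \left(-2\right) 11 = -22$)
$\frac{1}{K - 36 \left(d{\left(9 \right)} + \left(-6 - 3\right) \left(-5\right)\right)} = \frac{1}{-5983 - 36 \left(-22 + \left(-6 - 3\right) \left(-5\right)\right)} = \frac{1}{-5983 - 36 \left(-22 - -45\right)} = \frac{1}{-5983 - 36 \left(-22 + 45\right)} = \frac{1}{-5983 - 828} = \frac{1}{-6811} = - \frac{1}{6811}$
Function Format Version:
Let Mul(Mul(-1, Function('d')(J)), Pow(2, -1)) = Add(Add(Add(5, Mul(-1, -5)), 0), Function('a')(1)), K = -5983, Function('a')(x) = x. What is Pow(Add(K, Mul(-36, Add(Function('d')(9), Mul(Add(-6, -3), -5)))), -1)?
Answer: Rational(-1, 6811) ≈ -0.00014682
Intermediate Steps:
Function('d')(J) = -22 (Function('d')(J) = Mul(-2, Add(Add(Add(5, Mul(-1, -5)), 0), 1)) = Mul(-2, Add(Add(Add(5, 5), 0), 1)) = Mul(-2, Add(Add(10, 0), 1)) = Mul(-2, Add(10, 1)) = Mul(-2, 11) = -22)
Pow(Add(K, Mul(-36, Add(Function('d')(9), Mul(Add(-6, -3), -5)))), -1) = Pow(Add(-5983, Mul(-36, Add(-22, Mul(Add(-6, -3), -5)))), -1) = Pow(Add(-5983, Mul(-36, Add(-22, Mul(-9, -5)))), -1) = Pow(Add(-5983, Mul(-36, Add(-22, 45))), -1) = Pow(Add(-5983, Mul(-36, 23)), -1) = Pow(Add(-5983, -828), -1) = Pow(-6811, -1) = Rational(-1, 6811)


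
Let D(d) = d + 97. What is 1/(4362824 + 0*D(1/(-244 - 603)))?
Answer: 1/4362824 ≈ 2.2921e-7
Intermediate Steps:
D(d) = 97 + d
1/(4362824 + 0*D(1/(-244 - 603))) = 1/(4362824 + 0*(97 + 1/(-244 - 603))) = 1/(4362824 + 0*(97 + 1/(-847))) = 1/(4362824 + 0*(97 - 1/847)) = 1/(4362824 + 0*(82158/847)) = 1/(4362824 + 0) = 1/4362824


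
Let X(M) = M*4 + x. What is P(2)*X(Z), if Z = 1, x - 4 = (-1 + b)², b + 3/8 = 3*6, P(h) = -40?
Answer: -91005/8 ≈ -11376.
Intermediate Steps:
b = 141/8 (b = -3/8 + 3*6 = -3/8 + 18 = 141/8 ≈ 17.625)
x = 17945/64 (x = 4 + (-1 + 141/8)² = 4 + (133/8)² = 4 + 17689/64 = 17945/64 ≈ 280.39)
X(M) = 17945/64 + 4*M (X(M) = M*4 + 17945/64 = 4*M + 17945/64 = 17945/64 + 4*M)
P(2)*X(Z) = -40*(17945/64 + 4*1) = -40*(17945/64 + 4) = -40*18201/64 = -91005/8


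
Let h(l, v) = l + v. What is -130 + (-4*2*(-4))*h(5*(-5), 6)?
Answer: -738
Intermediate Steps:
-130 + (-4*2*(-4))*h(5*(-5), 6) = -130 + (-4*2*(-4))*(5*(-5) + 6) = -130 + (-8*(-4))*(-25 + 6) = -130 + 32*(-19) = -130 - 608 = -738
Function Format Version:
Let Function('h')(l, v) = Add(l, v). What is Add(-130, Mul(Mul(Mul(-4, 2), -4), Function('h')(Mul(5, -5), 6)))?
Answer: -738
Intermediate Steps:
Add(-130, Mul(Mul(Mul(-4, 2), -4), Function('h')(Mul(5, -5), 6))) = Add(-130, Mul(Mul(Mul(-4, 2), -4), Add(Mul(5, -5), 6))) = Add(-130, Mul(Mul(-8, -4), Add(-25, 6))) = Add(-130, Mul(32, -19)) = Add(-130, -608) = -738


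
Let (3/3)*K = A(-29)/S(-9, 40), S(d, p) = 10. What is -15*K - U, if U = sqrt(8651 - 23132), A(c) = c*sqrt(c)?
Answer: I*(-3*sqrt(1609) + 87*sqrt(29)/2) ≈ 113.92*I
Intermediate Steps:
A(c) = c**(3/2)
K = -29*I*sqrt(29)/10 (K = (-29)**(3/2)/10 = -29*I*sqrt(29)*(1/10) = -29*I*sqrt(29)/10 ≈ -15.617*I)
U = 3*I*sqrt(1609) (U = sqrt(-14481) = 3*I*sqrt(1609) ≈ 120.34*I)
-15*K - U = -(-87)*I*sqrt(29)/2 - 3*I*sqrt(1609) = 87*I*sqrt(29)/2 - 3*I*sqrt(1609) = -3*I*sqrt(1609) + 87*I*sqrt(29)/2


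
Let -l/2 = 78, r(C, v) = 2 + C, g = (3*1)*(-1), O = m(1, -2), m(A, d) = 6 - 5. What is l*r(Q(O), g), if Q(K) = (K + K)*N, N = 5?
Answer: -1872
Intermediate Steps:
m(A, d) = 1
O = 1
Q(K) = 10*K (Q(K) = (K + K)*5 = (2*K)*5 = 10*K)
g = -3 (g = 3*(-1) = -3)
l = -156 (l = -2*78 = -156)
l*r(Q(O), g) = -156*(2 + 10*1) = -156*(2 + 10) = -156*12 = -1872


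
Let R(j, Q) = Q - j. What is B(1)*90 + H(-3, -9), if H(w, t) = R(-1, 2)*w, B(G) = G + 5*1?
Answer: 531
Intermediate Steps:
B(G) = 5 + G (B(G) = G + 5 = 5 + G)
H(w, t) = 3*w (H(w, t) = (2 - 1*(-1))*w = (2 + 1)*w = 3*w)
B(1)*90 + H(-3, -9) = (5 + 1)*90 + 3*(-3) = 6*90 - 9 = 540 - 9 = 531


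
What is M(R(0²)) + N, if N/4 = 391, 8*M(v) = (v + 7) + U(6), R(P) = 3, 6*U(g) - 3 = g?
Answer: 25047/16 ≈ 1565.4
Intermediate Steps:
U(g) = ½ + g/6
M(v) = 17/16 + v/8 (M(v) = ((v + 7) + (½ + (⅙)*6))/8 = ((7 + v) + (½ + 1))/8 = ((7 + v) + 3/2)/8 = (17/2 + v)/8 = 17/16 + v/8)
N = 1564 (N = 4*391 = 1564)
M(R(0²)) + N = (17/16 + (⅛)*3) + 1564 = (17/16 + 3/8) + 1564 = 23/16 + 1564 = 25047/16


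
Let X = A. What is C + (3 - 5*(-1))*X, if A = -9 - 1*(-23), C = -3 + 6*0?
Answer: 109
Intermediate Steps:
C = -3 (C = -3 + 0 = -3)
A = 14 (A = -9 + 23 = 14)
X = 14
C + (3 - 5*(-1))*X = -3 + (3 - 5*(-1))*14 = -3 + (3 + 5)*14 = -3 + 8*14 = -3 + 112 = 109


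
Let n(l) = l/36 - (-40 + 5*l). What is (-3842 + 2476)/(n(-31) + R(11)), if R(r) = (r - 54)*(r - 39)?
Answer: -49176/50333 ≈ -0.97701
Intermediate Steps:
R(r) = (-54 + r)*(-39 + r)
n(l) = 40 - 179*l/36 (n(l) = l*(1/36) - (-40 + 5*l) = l/36 - 5*(-8 + l) = l/36 + (40 - 5*l) = 40 - 179*l/36)
(-3842 + 2476)/(n(-31) + R(11)) = (-3842 + 2476)/((40 - 179/36*(-31)) + (2106 + 11² - 93*11)) = -1366/((40 + 5549/36) + (2106 + 121 - 1023)) = -1366/(6989/36 + 1204) = -1366/50333/36 = -1366*36/50333 = -49176/50333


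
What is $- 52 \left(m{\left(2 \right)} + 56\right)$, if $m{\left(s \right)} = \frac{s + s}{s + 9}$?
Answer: $- \frac{32240}{11} \approx -2930.9$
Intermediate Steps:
$m{\left(s \right)} = \frac{2 s}{9 + s}$
$- 52 \left(m{\left(2 \right)} + 56\right) = - 52 \left(2 \cdot 2 \frac{1}{9 + 2} + 56\right) = - 52 \left(2 \cdot 2 \cdot \frac{1}{11} + 56\right) = - 52 \left(\frac{4}{11} + 56\right) = \left(-52\right) \frac{620}{11} = - \frac{32240}{11}$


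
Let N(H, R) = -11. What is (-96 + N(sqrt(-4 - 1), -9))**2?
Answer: 11449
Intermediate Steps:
(-96 + N(sqrt(-4 - 1), -9))**2 = (-96 - 11)**2 = (-107)**2 = 11449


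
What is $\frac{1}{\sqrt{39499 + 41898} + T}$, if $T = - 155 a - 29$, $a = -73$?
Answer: $\frac{11286}{127292399} - \frac{\sqrt{81397}}{127292399} \approx 8.6421 \cdot 10^{-5}$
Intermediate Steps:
$T = 11286$ ($T = \left(-155\right) \left(-73\right) - 29 = 11315 - 29 = 11286$)
$\frac{1}{\sqrt{39499 + 41898} + T} = \frac{1}{\sqrt{39499 + 41898} + 11286} = \frac{1}{\sqrt{81397} + 11286} = \frac{1}{11286 + \sqrt{81397}}$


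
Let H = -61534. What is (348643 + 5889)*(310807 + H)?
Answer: 88375255236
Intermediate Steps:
(348643 + 5889)*(310807 + H) = (348643 + 5889)*(310807 - 61534) = 354532*249273 = 88375255236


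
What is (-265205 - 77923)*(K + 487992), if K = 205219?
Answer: -237860104008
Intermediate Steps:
(-265205 - 77923)*(K + 487992) = (-265205 - 77923)*(205219 + 487992) = -343128*693211 = -237860104008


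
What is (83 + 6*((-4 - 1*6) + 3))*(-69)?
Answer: -2829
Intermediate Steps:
(83 + 6*((-4 - 1*6) + 3))*(-69) = (83 + 6*((-4 - 6) + 3))*(-69) = (83 + 6*(-10 + 3))*(-69) = (83 + 6*(-7))*(-69) = (83 - 42)*(-69) = 41*(-69) = -2829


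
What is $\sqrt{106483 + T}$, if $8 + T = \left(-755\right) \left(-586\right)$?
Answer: $\sqrt{548905} \approx 740.88$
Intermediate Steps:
$T = 442422$ ($T = -8 - -442430 = -8 + 442430 = 442422$)
$\sqrt{106483 + T} = \sqrt{106483 + 442422} = \sqrt{548905}$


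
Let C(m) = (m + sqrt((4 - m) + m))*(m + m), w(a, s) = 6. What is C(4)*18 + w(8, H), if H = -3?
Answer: 870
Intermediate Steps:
C(m) = 2*m*(2 + m) (C(m) = (m + sqrt(4))*(2*m) = (m + 2)*(2*m) = (2 + m)*(2*m) = 2*m*(2 + m))
C(4)*18 + w(8, H) = (2*4*(2 + 4))*18 + 6 = (2*4*6)*18 + 6 = 48*18 + 6 = 864 + 6 = 870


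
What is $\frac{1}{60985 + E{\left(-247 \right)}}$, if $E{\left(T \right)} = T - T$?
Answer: $\frac{1}{60985} \approx 1.6397 \cdot 10^{-5}$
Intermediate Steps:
$E{\left(T \right)} = 0$
$\frac{1}{60985 + E{\left(-247 \right)}} = \frac{1}{60985 + 0} = \frac{1}{60985}$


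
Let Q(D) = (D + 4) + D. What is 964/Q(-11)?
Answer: -482/9 ≈ -53.556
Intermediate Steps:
Q(D) = 4 + 2*D (Q(D) = (4 + D) + D = 4 + 2*D)
964/Q(-11) = 964/(4 + 2*(-11)) = 964/(4 - 22) = 964/(-18) = 964*(-1/18) = -482/9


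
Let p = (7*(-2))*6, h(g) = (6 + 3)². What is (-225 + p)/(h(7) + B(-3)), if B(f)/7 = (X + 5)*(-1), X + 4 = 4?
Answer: -309/46 ≈ -6.7174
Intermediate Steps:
X = 0 (X = -4 + 4 = 0)
h(g) = 81 (h(g) = 9² = 81)
p = -84 (p = -14*6 = -84)
B(f) = -35 (B(f) = 7*((0 + 5)*(-1)) = 7*(5*(-1)) = 7*(-5) = -35)
(-225 + p)/(h(7) + B(-3)) = (-225 - 84)/(81 - 35) = -309/46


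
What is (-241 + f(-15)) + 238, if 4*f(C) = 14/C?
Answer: -97/30 ≈ -3.2333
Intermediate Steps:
f(C) = 7/(2*C) (f(C) = (14/C)/4 = 7/(2*C))
(-241 + f(-15)) + 238 = (-241 + (7/2)/(-15)) + 238 = (-241 + (7/2)*(-1/15)) + 238 = (-241 - 7/30) + 238 = -7237/30 + 238 = -97/30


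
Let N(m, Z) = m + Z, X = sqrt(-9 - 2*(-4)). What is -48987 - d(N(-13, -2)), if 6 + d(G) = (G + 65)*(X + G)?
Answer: -48231 - 50*I ≈ -48231.0 - 50.0*I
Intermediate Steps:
X = I (X = sqrt(-9 + 8) = sqrt(-1) = I ≈ 1.0*I)
N(m, Z) = Z + m
d(G) = -6 + (65 + G)*(I + G) (d(G) = -6 + (G + 65)*(I + G) = -6 + (65 + G)*(I + G))
-48987 - d(N(-13, -2)) = -48987 - (-6 + (-2 - 13)**2 + 65*I + (-2 - 13)*(65 + I)) = -48987 - (-6 + (-15)**2 + 65*I - 15*(65 + I)) = -48987 - (-6 + 225 + 65*I + (-975 - 15*I)) = -48987 - (-756 + 50*I) = -48987 + (756 - 50*I) = -48231 - 50*I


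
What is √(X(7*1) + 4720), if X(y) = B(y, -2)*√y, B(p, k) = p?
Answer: √(4720 + 7*√7) ≈ 68.837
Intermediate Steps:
X(y) = y^(3/2) (X(y) = y*√y = y^(3/2))
√(X(7*1) + 4720) = √((7*1)^(3/2) + 4720) = √(7^(3/2) + 4720) = √(7*√7 + 4720) = √(4720 + 7*√7)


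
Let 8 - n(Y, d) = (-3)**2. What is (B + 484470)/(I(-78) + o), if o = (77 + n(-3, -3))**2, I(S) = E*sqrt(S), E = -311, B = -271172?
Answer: 616004624/20453207 + 33167839*I*sqrt(78)/20453207 ≈ 30.118 + 14.322*I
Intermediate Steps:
n(Y, d) = -1 (n(Y, d) = 8 - 1*(-3)**2 = 8 - 1*9 = 8 - 9 = -1)
I(S) = -311*sqrt(S)
o = 5776 (o = (77 - 1)**2 = 76**2 = 5776)
(B + 484470)/(I(-78) + o) = (-271172 + 484470)/(-311*I*sqrt(78) + 5776) = 213298/(-311*I*sqrt(78) + 5776) = 213298/(5776 - 311*I*sqrt(78))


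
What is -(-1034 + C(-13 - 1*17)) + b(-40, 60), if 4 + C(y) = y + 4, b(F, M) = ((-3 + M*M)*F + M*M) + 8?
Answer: -139208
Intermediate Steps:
b(F, M) = 8 + M² + F*(-3 + M²) (b(F, M) = ((-3 + M²)*F + M²) + 8 = (F*(-3 + M²) + M²) + 8 = (M² + F*(-3 + M²)) + 8 = 8 + M² + F*(-3 + M²))
C(y) = y (C(y) = -4 + (y + 4) = -4 + (4 + y) = y)
-(-1034 + C(-13 - 1*17)) + b(-40, 60) = -(-1034 + (-13 - 1*17)) + (8 + 60² - 3*(-40) - 40*60²) = -(-1034 + (-13 - 17)) + (8 + 3600 + 120 - 40*3600) = -(-1034 - 30) + (8 + 3600 + 120 - 144000) = -1*(-1064) - 140272 = 1064 - 140272 = -139208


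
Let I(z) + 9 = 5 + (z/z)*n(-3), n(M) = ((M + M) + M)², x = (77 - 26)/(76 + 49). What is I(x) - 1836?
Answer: -1759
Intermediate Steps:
x = 51/125 ≈ 0.40800
n(M) = 9*M² (n(M) = (2*M + M)² = (3*M)² = 9*M²)
I(z) = 77 (I(z) = -9 + (5 + (z/z)*(9*(-3)²)) = -9 + (5 + 1*(9*9)) = -9 + (5 + 1*81) = -9 + (5 + 81) = -9 + 86 = 77)
I(x) - 1836 = 77 - 1836 = -1759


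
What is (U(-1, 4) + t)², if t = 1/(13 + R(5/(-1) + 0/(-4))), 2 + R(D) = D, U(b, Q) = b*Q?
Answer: 529/36 ≈ 14.694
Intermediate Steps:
U(b, Q) = Q*b
R(D) = -2 + D
t = ⅙ (t = 1/(13 + (-2 + (5/(-1) + 0/(-4)))) = 1/(13 + (-2 + (5*(-1) + 0*(-¼)))) = 1/(13 + (-2 + (-5 + 0))) = 1/(13 + (-2 - 5)) = 1/(13 - 7) = 1/6 = ⅙ ≈ 0.16667)
(U(-1, 4) + t)² = (4*(-1) + ⅙)² = (-4 + ⅙)² = (-23/6)² = 529/36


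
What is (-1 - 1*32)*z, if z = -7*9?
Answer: 2079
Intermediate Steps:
z = -63
(-1 - 1*32)*z = (-1 - 1*32)*(-63) = (-1 - 32)*(-63) = -33*(-63) = 2079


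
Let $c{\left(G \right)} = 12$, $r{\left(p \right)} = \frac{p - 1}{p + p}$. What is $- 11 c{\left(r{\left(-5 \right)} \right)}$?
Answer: $-132$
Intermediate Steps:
$r{\left(p \right)} = \frac{-1 + p}{2 p}$
$- 11 c{\left(r{\left(-5 \right)} \right)} = \left(-11\right) 12 = -132$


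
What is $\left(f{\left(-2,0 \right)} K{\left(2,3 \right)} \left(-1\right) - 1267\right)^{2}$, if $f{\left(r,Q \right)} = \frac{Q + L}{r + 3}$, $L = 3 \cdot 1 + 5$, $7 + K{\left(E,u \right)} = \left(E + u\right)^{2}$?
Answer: $1990921$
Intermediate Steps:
$K{\left(E,u \right)} = -7 + \left(E + u\right)^{2}$
$L = 8$ ($L = 3 + 5 = 8$)
$f{\left(r,Q \right)} = \frac{8 + Q}{3 + r}$ ($f{\left(r,Q \right)} = \frac{Q + 8}{r + 3} = \frac{8 + Q}{3 + r}$)
$\left(f{\left(-2,0 \right)} K{\left(2,3 \right)} \left(-1\right) - 1267\right)^{2} = \left(\frac{8 + 0}{3 - 2} \left(-7 + \left(2 + 3\right)^{2}\right) \left(-1\right) - 1267\right)^{2} = \left(1^{-1} \cdot 8 \left(-7 + 5^{2}\right) \left(-1\right) - 1267\right)^{2} = \left(1 \cdot 8 \left(-7 + 25\right) \left(-1\right) - 1267\right)^{2} = \left(8 \cdot 18 \left(-1\right) - 1267\right)^{2} = \left(144 \left(-1\right) - 1267\right)^{2} = \left(-144 - 1267\right)^{2} = \left(-1411\right)^{2} = 1990921$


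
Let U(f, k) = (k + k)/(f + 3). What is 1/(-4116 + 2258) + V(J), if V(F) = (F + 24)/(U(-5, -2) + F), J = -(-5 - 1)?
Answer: 13933/3716 ≈ 3.7495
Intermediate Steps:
U(f, k) = 2*k/(3 + f) (U(f, k) = (2*k)/(3 + f) = 2*k/(3 + f))
J = 6 (J = -1*(-6) = 6)
V(F) = (24 + F)/(2 + F) (V(F) = (F + 24)/(2*(-2)/(3 - 5) + F) = (24 + F)/(2*(-2)/(-2) + F) = (24 + F)/(2*(-2)*(-1/2) + F) = (24 + F)/(2 + F))
1/(-4116 + 2258) + V(J) = 1/(-4116 + 2258) + (24 + 6)/(2 + 6) = 1/(-1858) + 30/8 = -1/1858 + (1/8)*30 = -1/1858 + 15/4 = 13933/3716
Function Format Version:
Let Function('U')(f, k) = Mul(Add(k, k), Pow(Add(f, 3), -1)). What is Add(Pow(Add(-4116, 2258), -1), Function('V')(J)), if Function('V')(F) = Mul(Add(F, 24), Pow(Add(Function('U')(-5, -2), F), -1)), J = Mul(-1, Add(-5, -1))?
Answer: Rational(13933, 3716) ≈ 3.7495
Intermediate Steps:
Function('U')(f, k) = Mul(2, k, Pow(Add(3, f), -1)) (Function('U')(f, k) = Mul(Mul(2, k), Pow(Add(3, f), -1)) = Mul(2, k, Pow(Add(3, f), -1)))
J = 6 (J = Mul(-1, -6) = 6)
Function('V')(F) = Mul(Pow(Add(2, F), -1), Add(24, F)) (Function('V')(F) = Mul(Add(F, 24), Pow(Add(Mul(2, -2, Pow(Add(3, -5), -1)), F), -1)) = Mul(Add(24, F), Pow(Add(Mul(2, -2, Pow(-2, -1)), F), -1)) = Mul(Add(24, F), Pow(Add(Mul(2, -2, Rational(-1, 2)), F), -1)) = Mul(Add(24, F), Pow(Add(2, F), -1)) = Mul(Pow(Add(2, F), -1), Add(24, F)))
Add(Pow(Add(-4116, 2258), -1), Function('V')(J)) = Add(Pow(Add(-4116, 2258), -1), Mul(Pow(Add(2, 6), -1), Add(24, 6))) = Add(Pow(-1858, -1), Mul(Pow(8, -1), 30)) = Add(Rational(-1, 1858), Mul(Rational(1, 8), 30)) = Add(Rational(-1, 1858), Rational(15, 4)) = Rational(13933, 3716)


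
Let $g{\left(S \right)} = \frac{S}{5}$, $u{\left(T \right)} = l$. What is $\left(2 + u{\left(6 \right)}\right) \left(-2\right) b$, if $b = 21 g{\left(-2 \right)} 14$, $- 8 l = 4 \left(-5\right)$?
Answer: $\frac{5292}{5} \approx 1058.4$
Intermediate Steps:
$l = \frac{5}{2}$ ($l = - \frac{4 \left(-5\right)}{8} = \left(- \frac{1}{8}\right) \left(-20\right) = \frac{5}{2} \approx 2.5$)
$u{\left(T \right)} = \frac{5}{2}$
$g{\left(S \right)} = \frac{S}{5}$ ($g{\left(S \right)} = S \frac{1}{5} = \frac{S}{5}$)
$b = - \frac{588}{5}$ ($b = 21 \cdot \frac{1}{5} \left(-2\right) 14 = 21 \left(- \frac{2}{5}\right) 14 = \left(- \frac{42}{5}\right) 14 = - \frac{588}{5} \approx -117.6$)
$\left(2 + u{\left(6 \right)}\right) \left(-2\right) b = \left(2 + \frac{5}{2}\right) \left(-2\right) \left(- \frac{588}{5}\right) = \frac{9}{2} \left(-2\right) \left(- \frac{588}{5}\right) = \left(-9\right) \left(- \frac{588}{5}\right) = \frac{5292}{5}$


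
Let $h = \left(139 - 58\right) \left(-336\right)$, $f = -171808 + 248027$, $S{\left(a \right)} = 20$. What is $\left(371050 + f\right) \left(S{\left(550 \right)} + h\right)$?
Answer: $-12163927724$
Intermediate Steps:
$f = 76219$
$h = -27216$ ($h = 81 \left(-336\right) = -27216$)
$\left(371050 + f\right) \left(S{\left(550 \right)} + h\right) = \left(371050 + 76219\right) \left(20 - 27216\right) = 447269 \left(-27196\right) = -12163927724$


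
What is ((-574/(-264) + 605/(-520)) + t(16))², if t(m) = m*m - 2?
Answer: 765969788809/11778624 ≈ 65031.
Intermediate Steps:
t(m) = -2 + m² (t(m) = m² - 2 = -2 + m²)
((-574/(-264) + 605/(-520)) + t(16))² = ((-574/(-264) + 605/(-520)) + (-2 + 16²))² = ((-574*(-1/264) + 605*(-1/520)) + (-2 + 256))² = ((287/132 - 121/104) + 254)² = (3469/3432 + 254)² = (875197/3432)² = 765969788809/11778624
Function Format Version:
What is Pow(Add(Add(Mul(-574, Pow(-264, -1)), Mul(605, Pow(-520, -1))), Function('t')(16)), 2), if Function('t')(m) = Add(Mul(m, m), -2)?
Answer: Rational(765969788809, 11778624) ≈ 65031.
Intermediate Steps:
Function('t')(m) = Add(-2, Pow(m, 2)) (Function('t')(m) = Add(Pow(m, 2), -2) = Add(-2, Pow(m, 2)))
Pow(Add(Add(Mul(-574, Pow(-264, -1)), Mul(605, Pow(-520, -1))), Function('t')(16)), 2) = Pow(Add(Add(Mul(-574, Pow(-264, -1)), Mul(605, Pow(-520, -1))), Add(-2, Pow(16, 2))), 2) = Pow(Add(Add(Mul(-574, Rational(-1, 264)), Mul(605, Rational(-1, 520))), Add(-2, 256)), 2) = Pow(Add(Add(Rational(287, 132), Rational(-121, 104)), 254), 2) = Pow(Add(Rational(3469, 3432), 254), 2) = Pow(Rational(875197, 3432), 2) = Rational(765969788809, 11778624)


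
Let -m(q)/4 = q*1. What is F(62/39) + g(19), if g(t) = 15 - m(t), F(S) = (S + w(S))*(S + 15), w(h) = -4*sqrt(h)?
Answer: 178525/1521 - 2588*sqrt(2418)/1521 ≈ 33.705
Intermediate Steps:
m(q) = -4*q
F(S) = (15 + S)*(S - 4*sqrt(S)) (F(S) = (S - 4*sqrt(S))*(S + 15) = (S - 4*sqrt(S))*(15 + S) = (15 + S)*(S - 4*sqrt(S)))
g(t) = 15 + 4*t (g(t) = 15 - (-4)*t = 15 + 4*t)
F(62/39) + g(19) = ((62/39)**2 - 60*sqrt(2418)/39 - 4*62*sqrt(2418)/1521 + 15*(62/39)) + (15 + 4*19) = ((62*(1/39))**2 - 60*sqrt(2418)/39 - 4*62*sqrt(2418)/1521 + 15*(62*(1/39))) + (15 + 76) = ((62/39)**2 - 20*sqrt(2418)/13 - 248*sqrt(2418)/1521 + 15*(62/39)) + 91 = (3844/1521 - 20*sqrt(2418)/13 - 248*sqrt(2418)/1521 + 310/13) + 91 = (40114/1521 - 2588*sqrt(2418)/1521) + 91 = 178525/1521 - 2588*sqrt(2418)/1521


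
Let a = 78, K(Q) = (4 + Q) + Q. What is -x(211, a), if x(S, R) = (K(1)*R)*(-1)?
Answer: 468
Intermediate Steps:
K(Q) = 4 + 2*Q
x(S, R) = -6*R (x(S, R) = ((4 + 2*1)*R)*(-1) = ((4 + 2)*R)*(-1) = (6*R)*(-1) = -6*R)
-x(211, a) = -(-6)*78 = -1*(-468) = 468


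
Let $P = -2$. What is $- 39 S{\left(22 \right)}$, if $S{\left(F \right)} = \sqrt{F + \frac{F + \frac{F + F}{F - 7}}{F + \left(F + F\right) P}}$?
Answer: $- \frac{13 \sqrt{4865}}{5} \approx -181.35$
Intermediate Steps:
$S{\left(F \right)} = \sqrt{F - \frac{F + \frac{2 F}{-7 + F}}{3 F}}$ ($S{\left(F \right)} = \sqrt{F + \frac{F + \frac{F + F}{F - 7}}{F + \left(F + F\right) \left(-2\right)}} = \sqrt{F + \frac{F + \frac{2 F}{-7 + F}}{F + 2 F \left(-2\right)}} = \sqrt{F + \frac{F + \frac{2 F}{-7 + F}}{F - 4 F}} = \sqrt{F + \frac{F + \frac{2 F}{-7 + F}}{\left(-3\right) F}} = \sqrt{F + \left(F + \frac{2 F}{-7 + F}\right) \left(- \frac{1}{3 F}\right)} = \sqrt{F - \frac{F + \frac{2 F}{-7 + F}}{3 F}}$)
$- 39 S{\left(22 \right)} = - 39 \frac{\sqrt{3} \sqrt{\frac{-5 + 22 + 3 \cdot 22 \left(7 - 22\right)}{7 - 22}}}{3} = - 39 \frac{\sqrt{3} \sqrt{\frac{-5 + 22 + 3 \cdot 22 \left(-15\right)}{-15}}}{3} = - 39 \frac{\sqrt{3} \sqrt{- \frac{-5 + 22 - 990}{15}}}{3} = - 39 \frac{\sqrt{3} \sqrt{\left(- \frac{1}{15}\right) \left(-973\right)}}{3} = - 39 \frac{\sqrt{3} \sqrt{\frac{973}{15}}}{3} = - 39 \frac{\sqrt{3} \frac{\sqrt{14595}}{15}}{3} = - 39 \frac{\sqrt{4865}}{15} = - \frac{13 \sqrt{4865}}{5}$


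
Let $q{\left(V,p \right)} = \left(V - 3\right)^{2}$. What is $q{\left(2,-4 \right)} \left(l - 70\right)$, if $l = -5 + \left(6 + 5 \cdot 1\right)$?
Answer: $-64$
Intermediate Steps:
$l = 6$ ($l = -5 + \left(6 + 5\right) = -5 + 11 = 6$)
$q{\left(V,p \right)} = \left(-3 + V\right)^{2}$
$q{\left(2,-4 \right)} \left(l - 70\right) = \left(-3 + 2\right)^{2} \left(6 - 70\right) = \left(-1\right)^{2} \left(-64\right) = 1 \left(-64\right) = -64$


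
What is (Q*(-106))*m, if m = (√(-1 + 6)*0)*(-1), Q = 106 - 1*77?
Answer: 0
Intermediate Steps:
Q = 29 (Q = 106 - 77 = 29)
m = 0 (m = (√5*0)*(-1) = 0*(-1) = 0)
(Q*(-106))*m = (29*(-106))*0 = -3074*0 = 0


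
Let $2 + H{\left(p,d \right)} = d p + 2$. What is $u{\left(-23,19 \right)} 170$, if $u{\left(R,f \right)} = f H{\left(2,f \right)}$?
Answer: $122740$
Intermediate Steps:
$H{\left(p,d \right)} = d p$ ($H{\left(p,d \right)} = -2 + \left(d p + 2\right) = -2 + \left(2 + d p\right) = d p$)
$u{\left(R,f \right)} = 2 f^{2}$ ($u{\left(R,f \right)} = f f 2 = f 2 f = 2 f^{2}$)
$u{\left(-23,19 \right)} 170 = 2 \cdot 19^{2} \cdot 170 = 2 \cdot 361 \cdot 170 = 722 \cdot 170 = 122740$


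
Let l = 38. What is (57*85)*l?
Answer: 184110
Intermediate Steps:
(57*85)*l = (57*85)*38 = 4845*38 = 184110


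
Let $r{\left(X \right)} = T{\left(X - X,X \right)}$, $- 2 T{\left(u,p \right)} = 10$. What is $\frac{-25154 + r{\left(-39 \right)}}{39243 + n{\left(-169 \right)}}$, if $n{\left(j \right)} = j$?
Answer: $- \frac{25159}{39074} \approx -0.64388$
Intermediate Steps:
$T{\left(u,p \right)} = -5$ ($T{\left(u,p \right)} = \left(- \frac{1}{2}\right) 10 = -5$)
$r{\left(X \right)} = -5$
$\frac{-25154 + r{\left(-39 \right)}}{39243 + n{\left(-169 \right)}} = \frac{-25154 - 5}{39243 - 169} = - \frac{25159}{39074}$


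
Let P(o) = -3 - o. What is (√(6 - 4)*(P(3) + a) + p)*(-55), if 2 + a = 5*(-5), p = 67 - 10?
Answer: -3135 + 1815*√2 ≈ -568.20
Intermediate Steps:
p = 57
a = -27 (a = -2 + 5*(-5) = -2 - 25 = -27)
(√(6 - 4)*(P(3) + a) + p)*(-55) = (√(6 - 4)*((-3 - 1*3) - 27) + 57)*(-55) = (√2*((-3 - 3) - 27) + 57)*(-55) = (√2*(-6 - 27) + 57)*(-55) = (√2*(-33) + 57)*(-55) = (-33*√2 + 57)*(-55) = (57 - 33*√2)*(-55) = -3135 + 1815*√2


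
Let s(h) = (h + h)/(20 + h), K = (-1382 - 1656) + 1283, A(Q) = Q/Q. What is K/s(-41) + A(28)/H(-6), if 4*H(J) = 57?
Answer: -2100407/4674 ≈ -449.38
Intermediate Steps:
H(J) = 57/4 (H(J) = (¼)*57 = 57/4)
A(Q) = 1
K = -1755 (K = -3038 + 1283 = -1755)
s(h) = 2*h/(20 + h) (s(h) = (2*h)/(20 + h) = 2*h/(20 + h))
K/s(-41) + A(28)/H(-6) = -1755/(2*(-41)/(20 - 41)) + 1/(57/4) = -1755/(2*(-41)/(-21)) + 1*(4/57) = -1755/(2*(-41)*(-1/21)) + 4/57 = -1755/82/21 + 4/57 = -1755*21/82 + 4/57 = -36855/82 + 4/57 = -2100407/4674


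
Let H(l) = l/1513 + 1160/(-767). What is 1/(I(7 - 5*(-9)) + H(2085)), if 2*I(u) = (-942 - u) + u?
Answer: -1160471/546737726 ≈ -0.0021225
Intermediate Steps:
H(l) = -1160/767 + l/1513 (H(l) = l*(1/1513) + 1160*(-1/767) = l/1513 - 1160/767 = -1160/767 + l/1513)
I(u) = -471 (I(u) = ((-942 - u) + u)/2 = (½)*(-942) = -471)
1/(I(7 - 5*(-9)) + H(2085)) = 1/(-471 + (-1160/767 + (1/1513)*2085)) = 1/(-471 + (-1160/767 + 2085/1513)) = 1/(-471 - 155885/1160471) = 1/(-546737726/1160471) = -1160471/546737726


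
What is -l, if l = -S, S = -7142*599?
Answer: -4278058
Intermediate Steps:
S = -4278058
l = 4278058 (l = -1*(-4278058) = 4278058)
-l = -1*4278058 = -4278058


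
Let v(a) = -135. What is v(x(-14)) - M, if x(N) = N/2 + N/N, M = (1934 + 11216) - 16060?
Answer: 2775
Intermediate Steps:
M = -2910 (M = 13150 - 16060 = -2910)
x(N) = 1 + N/2 (x(N) = N*(½) + 1 = N/2 + 1 = 1 + N/2)
v(x(-14)) - M = -135 - 1*(-2910) = -135 + 2910 = 2775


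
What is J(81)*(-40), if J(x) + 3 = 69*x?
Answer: -223440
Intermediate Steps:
J(x) = -3 + 69*x
J(81)*(-40) = (-3 + 69*81)*(-40) = (-3 + 5589)*(-40) = 5586*(-40) = -223440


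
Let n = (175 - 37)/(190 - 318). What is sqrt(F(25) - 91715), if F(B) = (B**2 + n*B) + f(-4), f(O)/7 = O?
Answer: I*sqrt(5833277)/8 ≈ 301.9*I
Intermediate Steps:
f(O) = 7*O
n = -69/64 (n = 138/(-128) = 138*(-1/128) = -69/64 ≈ -1.0781)
F(B) = -28 + B**2 - 69*B/64 (F(B) = (B**2 - 69*B/64) + 7*(-4) = (B**2 - 69*B/64) - 28 = -28 + B**2 - 69*B/64)
sqrt(F(25) - 91715) = sqrt((-28 + 25**2 - 69/64*25) - 91715) = sqrt((-28 + 625 - 1725/64) - 91715) = sqrt(36483/64 - 91715) = sqrt(-5833277/64) = I*sqrt(5833277)/8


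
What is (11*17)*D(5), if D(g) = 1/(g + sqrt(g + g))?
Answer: 187/3 - 187*sqrt(10)/15 ≈ 22.910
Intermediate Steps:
D(g) = 1/(g + sqrt(2)*sqrt(g)) (D(g) = 1/(g + sqrt(2*g)) = 1/(g + sqrt(2)*sqrt(g)))
(11*17)*D(5) = (11*17)/(5 + sqrt(2)*sqrt(5)) = 187/(5 + sqrt(10))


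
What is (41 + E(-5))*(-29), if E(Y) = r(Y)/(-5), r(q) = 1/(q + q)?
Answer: -59479/50 ≈ -1189.6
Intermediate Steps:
r(q) = 1/(2*q)
E(Y) = -1/(10*Y) (E(Y) = (1/(2*Y))/(-5) = (1/(2*Y))*(-⅕) = -1/(10*Y))
(41 + E(-5))*(-29) = (41 - ⅒/(-5))*(-29) = (41 - ⅒*(-⅕))*(-29) = (41 + 1/50)*(-29) = (2051/50)*(-29) = -59479/50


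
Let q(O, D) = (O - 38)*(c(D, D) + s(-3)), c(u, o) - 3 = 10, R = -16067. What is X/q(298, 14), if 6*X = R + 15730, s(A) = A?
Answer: -337/15600 ≈ -0.021603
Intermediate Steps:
c(u, o) = 13 (c(u, o) = 3 + 10 = 13)
q(O, D) = -380 + 10*O (q(O, D) = (O - 38)*(13 - 3) = (-38 + O)*10 = -380 + 10*O)
X = -337/6 (X = (-16067 + 15730)/6 = (⅙)*(-337) = -337/6 ≈ -56.167)
X/q(298, 14) = -337/(6*(-380 + 10*298)) = -337/(6*(-380 + 2980)) = -337/6/2600 = -337/6*1/2600 = -337/15600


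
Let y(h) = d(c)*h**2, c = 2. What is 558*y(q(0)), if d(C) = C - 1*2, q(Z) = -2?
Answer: 0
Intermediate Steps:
d(C) = -2 + C (d(C) = C - 2 = -2 + C)
y(h) = 0 (y(h) = (-2 + 2)*h**2 = 0*h**2 = 0)
558*y(q(0)) = 558*0 = 0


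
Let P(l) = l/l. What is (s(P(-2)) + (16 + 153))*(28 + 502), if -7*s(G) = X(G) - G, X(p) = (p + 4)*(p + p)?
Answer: 622220/7 ≈ 88889.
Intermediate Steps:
P(l) = 1
X(p) = 2*p*(4 + p) (X(p) = (4 + p)*(2*p) = 2*p*(4 + p))
s(G) = G/7 - 2*G*(4 + G)/7 (s(G) = -(2*G*(4 + G) - G)/7 = -(-G + 2*G*(4 + G))/7 = G/7 - 2*G*(4 + G)/7)
(s(P(-2)) + (16 + 153))*(28 + 502) = ((⅐)*1*(-7 - 2*1) + (16 + 153))*(28 + 502) = ((⅐)*1*(-7 - 2) + 169)*530 = ((⅐)*1*(-9) + 169)*530 = (-9/7 + 169)*530 = (1174/7)*530 = 622220/7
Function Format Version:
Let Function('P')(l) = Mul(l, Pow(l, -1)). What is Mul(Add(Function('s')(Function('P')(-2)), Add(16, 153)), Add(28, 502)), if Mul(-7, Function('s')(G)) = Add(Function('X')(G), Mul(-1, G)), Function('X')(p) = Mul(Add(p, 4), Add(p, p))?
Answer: Rational(622220, 7) ≈ 88889.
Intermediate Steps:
Function('P')(l) = 1
Function('X')(p) = Mul(2, p, Add(4, p)) (Function('X')(p) = Mul(Add(4, p), Mul(2, p)) = Mul(2, p, Add(4, p)))
Function('s')(G) = Add(Mul(Rational(1, 7), G), Mul(Rational(-2, 7), G, Add(4, G))) (Function('s')(G) = Mul(Rational(-1, 7), Add(Mul(2, G, Add(4, G)), Mul(-1, G))) = Mul(Rational(-1, 7), Add(Mul(-1, G), Mul(2, G, Add(4, G)))) = Add(Mul(Rational(1, 7), G), Mul(Rational(-2, 7), G, Add(4, G))))
Mul(Add(Function('s')(Function('P')(-2)), Add(16, 153)), Add(28, 502)) = Mul(Add(Mul(Rational(1, 7), 1, Add(-7, Mul(-2, 1))), Add(16, 153)), Add(28, 502)) = Mul(Add(Mul(Rational(1, 7), 1, Add(-7, -2)), 169), 530) = Mul(Add(Mul(Rational(1, 7), 1, -9), 169), 530) = Mul(Add(Rational(-9, 7), 169), 530) = Mul(Rational(1174, 7), 530) = Rational(622220, 7)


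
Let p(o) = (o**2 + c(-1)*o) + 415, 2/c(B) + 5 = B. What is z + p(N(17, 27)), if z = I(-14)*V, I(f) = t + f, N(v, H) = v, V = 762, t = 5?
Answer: -18479/3 ≈ -6159.7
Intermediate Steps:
c(B) = 2/(-5 + B)
I(f) = 5 + f
z = -6858 (z = (5 - 14)*762 = -9*762 = -6858)
p(o) = 415 + o**2 - o/3 (p(o) = (o**2 + (2/(-5 - 1))*o) + 415 = (o**2 + (2/(-6))*o) + 415 = (o**2 + (2*(-1/6))*o) + 415 = (o**2 - o/3) + 415 = 415 + o**2 - o/3)
z + p(N(17, 27)) = -6858 + (415 + 17**2 - 1/3*17) = -6858 + (415 + 289 - 17/3) = -6858 + 2095/3 = -18479/3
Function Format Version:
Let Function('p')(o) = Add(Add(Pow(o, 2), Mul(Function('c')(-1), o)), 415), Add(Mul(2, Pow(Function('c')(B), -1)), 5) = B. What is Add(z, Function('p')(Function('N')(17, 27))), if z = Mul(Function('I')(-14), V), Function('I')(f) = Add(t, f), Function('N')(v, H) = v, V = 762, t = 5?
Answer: Rational(-18479, 3) ≈ -6159.7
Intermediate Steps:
Function('c')(B) = Mul(2, Pow(Add(-5, B), -1))
Function('I')(f) = Add(5, f)
z = -6858 (z = Mul(Add(5, -14), 762) = Mul(-9, 762) = -6858)
Function('p')(o) = Add(415, Pow(o, 2), Mul(Rational(-1, 3), o)) (Function('p')(o) = Add(Add(Pow(o, 2), Mul(Mul(2, Pow(Add(-5, -1), -1)), o)), 415) = Add(Add(Pow(o, 2), Mul(Mul(2, Pow(-6, -1)), o)), 415) = Add(Add(Pow(o, 2), Mul(Mul(2, Rational(-1, 6)), o)), 415) = Add(Add(Pow(o, 2), Mul(Rational(-1, 3), o)), 415) = Add(415, Pow(o, 2), Mul(Rational(-1, 3), o)))
Add(z, Function('p')(Function('N')(17, 27))) = Add(-6858, Add(415, Pow(17, 2), Mul(Rational(-1, 3), 17))) = Add(-6858, Add(415, 289, Rational(-17, 3))) = Add(-6858, Rational(2095, 3)) = Rational(-18479, 3)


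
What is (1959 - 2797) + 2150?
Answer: 1312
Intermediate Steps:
(1959 - 2797) + 2150 = -838 + 2150 = 1312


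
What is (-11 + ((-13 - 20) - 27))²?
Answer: 5041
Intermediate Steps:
(-11 + ((-13 - 20) - 27))² = (-11 + (-33 - 27))² = (-11 - 60)² = (-71)² = 5041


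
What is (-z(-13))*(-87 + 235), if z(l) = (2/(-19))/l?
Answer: -296/247 ≈ -1.1984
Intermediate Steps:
z(l) = -2/(19*l) (z(l) = (2*(-1/19))/l = -2/(19*l))
(-z(-13))*(-87 + 235) = (-(-2)/(19*(-13)))*(-87 + 235) = -(-2)*(-1)/(19*13)*148 = -1*2/247*148 = -2/247*148 = -296/247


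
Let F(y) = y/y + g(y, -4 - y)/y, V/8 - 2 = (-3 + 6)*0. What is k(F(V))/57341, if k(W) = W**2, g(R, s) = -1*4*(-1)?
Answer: 25/917456 ≈ 2.7249e-5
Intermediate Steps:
V = 16 (V = 16 + 8*((-3 + 6)*0) = 16 + 8*(3*0) = 16 + 8*0 = 16 + 0 = 16)
g(R, s) = 4 (g(R, s) = -4*(-1) = 4)
F(y) = 1 + 4/y (F(y) = y/y + 4/y = 1 + 4/y)
k(F(V))/57341 = ((4 + 16)/16)**2/57341 = ((1/16)*20)**2*(1/57341) = (5/4)**2*(1/57341) = (25/16)*(1/57341) = 25/917456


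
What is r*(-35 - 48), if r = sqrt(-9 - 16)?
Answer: -415*I ≈ -415.0*I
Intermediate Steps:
r = 5*I (r = sqrt(-25) = 5*I ≈ 5.0*I)
r*(-35 - 48) = (5*I)*(-35 - 48) = (5*I)*(-83) = -415*I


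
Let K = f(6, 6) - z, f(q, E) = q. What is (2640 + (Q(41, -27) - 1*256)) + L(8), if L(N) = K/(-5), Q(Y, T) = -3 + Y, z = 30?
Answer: 12134/5 ≈ 2426.8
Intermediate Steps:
K = -24 (K = 6 - 1*30 = 6 - 30 = -24)
L(N) = 24/5 (L(N) = -24/(-5) = -24*(-⅕) = 24/5)
(2640 + (Q(41, -27) - 1*256)) + L(8) = (2640 + ((-3 + 41) - 1*256)) + 24/5 = (2640 + (38 - 256)) + 24/5 = (2640 - 218) + 24/5 = 2422 + 24/5 = 12134/5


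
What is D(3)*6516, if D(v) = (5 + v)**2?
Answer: 417024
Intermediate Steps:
D(3)*6516 = (5 + 3)**2*6516 = 8**2*6516 = 64*6516 = 417024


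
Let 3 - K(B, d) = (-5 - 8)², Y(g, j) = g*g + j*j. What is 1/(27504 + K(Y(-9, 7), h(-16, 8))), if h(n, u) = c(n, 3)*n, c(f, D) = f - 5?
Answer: 1/27338 ≈ 3.6579e-5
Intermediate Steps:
c(f, D) = -5 + f
Y(g, j) = g² + j²
h(n, u) = n*(-5 + n) (h(n, u) = (-5 + n)*n = n*(-5 + n))
K(B, d) = -166 (K(B, d) = 3 - (-5 - 8)² = 3 - 1*(-13)² = 3 - 1*169 = 3 - 169 = -166)
1/(27504 + K(Y(-9, 7), h(-16, 8))) = 1/(27504 - 166) = 1/27338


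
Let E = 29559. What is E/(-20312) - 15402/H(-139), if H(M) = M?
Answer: 308736723/2823368 ≈ 109.35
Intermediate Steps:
E/(-20312) - 15402/H(-139) = 29559/(-20312) - 15402/(-139) = 29559*(-1/20312) - 15402*(-1/139) = -29559/20312 + 15402/139 = 308736723/2823368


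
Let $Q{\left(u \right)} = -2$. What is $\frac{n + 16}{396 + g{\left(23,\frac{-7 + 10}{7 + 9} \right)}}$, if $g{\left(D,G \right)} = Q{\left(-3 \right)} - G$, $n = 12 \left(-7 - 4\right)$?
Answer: $- \frac{1856}{6301} \approx -0.29456$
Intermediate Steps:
$n = -132$ ($n = 12 \left(-11\right) = -132$)
$g{\left(D,G \right)} = -2 - G$
$\frac{n + 16}{396 + g{\left(23,\frac{-7 + 10}{7 + 9} \right)}} = \frac{-132 + 16}{396 - \left(2 + \frac{-7 + 10}{7 + 9}\right)} = - \frac{116}{396 - \left(2 + \frac{3}{16}\right)} = - \frac{116}{396 - \left(2 + 3 \cdot \frac{1}{16}\right)} = - \frac{116}{396 - \frac{35}{16}} = - \frac{116}{\frac{6301}{16}} = \left(-116\right) \frac{16}{6301} = - \frac{1856}{6301}$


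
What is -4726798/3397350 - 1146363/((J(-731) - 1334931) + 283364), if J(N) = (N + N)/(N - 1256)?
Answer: -39590790154554/131456190612175 ≈ -0.30117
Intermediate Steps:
J(N) = 2*N/(-1256 + N) (J(N) = (2*N)/(-1256 + N) = 2*N/(-1256 + N))
-4726798/3397350 - 1146363/((J(-731) - 1334931) + 283364) = -4726798/3397350 - 1146363/((2*(-731)/(-1256 - 731) - 1334931) + 283364) = -4726798*1/3397350 - 1146363/((2*(-731)/(-1987) - 1334931) + 283364) = -2363399/1698675 - 1146363/((2*(-731)*(-1/1987) - 1334931) + 283364) = -2363399/1698675 - 1146363/((1462/1987 - 1334931) + 283364) = -2363399/1698675 - 1146363/(-2652506435/1987 + 283364) = -2363399/1698675 - 1146363/(-2089462167/1987) = -2363399/1698675 - 1146363*(-1987/2089462167) = -2363399/1698675 + 759274427/696487389 = -39590790154554/131456190612175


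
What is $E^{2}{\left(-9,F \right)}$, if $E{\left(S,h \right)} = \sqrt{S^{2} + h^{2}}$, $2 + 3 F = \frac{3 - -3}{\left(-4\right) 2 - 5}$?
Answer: $\frac{124225}{1521} \approx 81.673$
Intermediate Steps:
$F = - \frac{32}{39}$ ($F = - \frac{2}{3} + \frac{\left(3 - -3\right) \frac{1}{\left(-4\right) 2 - 5}}{3} = - \frac{2}{3} + \frac{\left(3 + 3\right) \frac{1}{-8 - 5}}{3} = - \frac{2}{3} + \frac{6 \frac{1}{-13}}{3} = - \frac{2}{3} + \frac{6 \left(- \frac{1}{13}\right)}{3} = - \frac{2}{3} + \frac{1}{3} \left(- \frac{6}{13}\right) = - \frac{2}{3} - \frac{2}{13} = - \frac{32}{39} \approx -0.82051$)
$E^{2}{\left(-9,F \right)} = \left(\sqrt{\left(-9\right)^{2} + \left(- \frac{32}{39}\right)^{2}}\right)^{2} = \left(\sqrt{81 + \frac{1024}{1521}}\right)^{2} = \left(\sqrt{\frac{124225}{1521}}\right)^{2} = \left(\frac{5 \sqrt{4969}}{39}\right)^{2} = \frac{124225}{1521}$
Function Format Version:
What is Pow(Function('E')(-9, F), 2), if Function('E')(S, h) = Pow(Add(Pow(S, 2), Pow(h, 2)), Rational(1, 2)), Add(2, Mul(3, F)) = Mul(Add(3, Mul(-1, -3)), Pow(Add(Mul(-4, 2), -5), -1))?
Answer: Rational(124225, 1521) ≈ 81.673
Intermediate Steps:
F = Rational(-32, 39) (F = Add(Rational(-2, 3), Mul(Rational(1, 3), Mul(Add(3, Mul(-1, -3)), Pow(Add(Mul(-4, 2), -5), -1)))) = Add(Rational(-2, 3), Mul(Rational(1, 3), Mul(Add(3, 3), Pow(Add(-8, -5), -1)))) = Add(Rational(-2, 3), Mul(Rational(1, 3), Mul(6, Pow(-13, -1)))) = Add(Rational(-2, 3), Mul(Rational(1, 3), Mul(6, Rational(-1, 13)))) = Add(Rational(-2, 3), Mul(Rational(1, 3), Rational(-6, 13))) = Add(Rational(-2, 3), Rational(-2, 13)) = Rational(-32, 39) ≈ -0.82051)
Pow(Function('E')(-9, F), 2) = Pow(Pow(Add(Pow(-9, 2), Pow(Rational(-32, 39), 2)), Rational(1, 2)), 2) = Pow(Pow(Add(81, Rational(1024, 1521)), Rational(1, 2)), 2) = Pow(Pow(Rational(124225, 1521), Rational(1, 2)), 2) = Pow(Mul(Rational(5, 39), Pow(4969, Rational(1, 2))), 2) = Rational(124225, 1521)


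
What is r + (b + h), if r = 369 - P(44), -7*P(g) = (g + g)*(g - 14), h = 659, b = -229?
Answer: 8233/7 ≈ 1176.1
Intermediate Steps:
P(g) = -2*g*(-14 + g)/7 (P(g) = -(g + g)*(g - 14)/7 = -2*g*(-14 + g)/7)
r = 5223/7 (r = 369 - 2*44*(14 - 1*44)/7 = 369 - 2*44*(14 - 44)/7 = 369 - 2*44*(-30)/7 = 369 - 1*(-2640/7) = 369 + 2640/7 = 5223/7 ≈ 746.14)
r + (b + h) = 5223/7 + (-229 + 659) = 5223/7 + 430 = 8233/7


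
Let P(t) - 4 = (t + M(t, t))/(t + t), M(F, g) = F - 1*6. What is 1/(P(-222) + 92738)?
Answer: 74/6862983 ≈ 1.0782e-5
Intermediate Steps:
M(F, g) = -6 + F (M(F, g) = F - 6 = -6 + F)
P(t) = 4 + (-6 + 2*t)/(2*t) (P(t) = 4 + (t + (-6 + t))/(t + t) = 4 + (-6 + 2*t)/((2*t)) = 4 + (-6 + 2*t)*(1/(2*t)) = 4 + (-6 + 2*t)/(2*t))
1/(P(-222) + 92738) = 1/((5 - 3/(-222)) + 92738) = 1/((5 - 3*(-1/222)) + 92738) = 1/((5 + 1/74) + 92738) = 1/(371/74 + 92738) = 1/(6862983/74) = 74/6862983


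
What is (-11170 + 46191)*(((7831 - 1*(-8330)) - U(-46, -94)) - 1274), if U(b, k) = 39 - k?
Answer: 516699834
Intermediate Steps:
(-11170 + 46191)*(((7831 - 1*(-8330)) - U(-46, -94)) - 1274) = (-11170 + 46191)*(((7831 - 1*(-8330)) - (39 - 1*(-94))) - 1274) = 35021*(((7831 + 8330) - (39 + 94)) - 1274) = 35021*((16161 - 1*133) - 1274) = 35021*((16161 - 133) - 1274) = 35021*(16028 - 1274) = 35021*14754 = 516699834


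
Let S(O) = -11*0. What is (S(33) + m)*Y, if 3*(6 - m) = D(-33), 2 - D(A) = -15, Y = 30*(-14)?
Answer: -140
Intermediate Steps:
Y = -420
D(A) = 17 (D(A) = 2 - 1*(-15) = 2 + 15 = 17)
S(O) = 0
m = ⅓ (m = 6 - ⅓*17 = 6 - 17/3 = ⅓ ≈ 0.33333)
(S(33) + m)*Y = (0 + ⅓)*(-420) = (⅓)*(-420) = -140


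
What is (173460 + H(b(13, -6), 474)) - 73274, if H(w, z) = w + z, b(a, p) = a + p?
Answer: 100667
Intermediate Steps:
(173460 + H(b(13, -6), 474)) - 73274 = (173460 + ((13 - 6) + 474)) - 73274 = (173460 + (7 + 474)) - 73274 = (173460 + 481) - 73274 = 173941 - 73274 = 100667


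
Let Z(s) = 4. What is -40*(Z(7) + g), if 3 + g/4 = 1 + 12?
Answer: -1760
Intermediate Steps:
g = 40 (g = -12 + 4*(1 + 12) = -12 + 4*13 = -12 + 52 = 40)
-40*(Z(7) + g) = -40*(4 + 40) = -40*44 = -1760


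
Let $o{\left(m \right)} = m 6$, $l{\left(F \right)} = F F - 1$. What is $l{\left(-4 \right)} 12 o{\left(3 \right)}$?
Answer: $3240$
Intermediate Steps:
$l{\left(F \right)} = -1 + F^{2}$ ($l{\left(F \right)} = F^{2} - 1 = -1 + F^{2}$)
$o{\left(m \right)} = 6 m$
$l{\left(-4 \right)} 12 o{\left(3 \right)} = \left(-1 + \left(-4\right)^{2}\right) 12 \cdot 6 \cdot 3 = \left(-1 + 16\right) 12 \cdot 18 = 15 \cdot 12 \cdot 18 = 180 \cdot 18 = 3240$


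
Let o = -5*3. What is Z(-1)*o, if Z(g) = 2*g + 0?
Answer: 30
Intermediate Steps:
Z(g) = 2*g
o = -15
Z(-1)*o = (2*(-1))*(-15) = -2*(-15) = 30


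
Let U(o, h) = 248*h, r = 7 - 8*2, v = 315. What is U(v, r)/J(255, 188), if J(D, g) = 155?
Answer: -72/5 ≈ -14.400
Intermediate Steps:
r = -9 (r = 7 - 16 = -9)
U(v, r)/J(255, 188) = (248*(-9))/155 = -2232*1/155 = -72/5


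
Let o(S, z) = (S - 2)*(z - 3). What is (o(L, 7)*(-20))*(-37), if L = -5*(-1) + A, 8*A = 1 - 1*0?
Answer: 9250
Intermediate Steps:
A = ⅛ (A = (1 - 1*0)/8 = (1 + 0)/8 = (⅛)*1 = ⅛ ≈ 0.12500)
L = 41/8 (L = -5*(-1) + ⅛ = 5 + ⅛ = 41/8 ≈ 5.1250)
o(S, z) = (-3 + z)*(-2 + S) (o(S, z) = (-2 + S)*(-3 + z) = (-3 + z)*(-2 + S))
(o(L, 7)*(-20))*(-37) = ((6 - 3*41/8 - 2*7 + (41/8)*7)*(-20))*(-37) = ((6 - 123/8 - 14 + 287/8)*(-20))*(-37) = ((25/2)*(-20))*(-37) = -250*(-37) = 9250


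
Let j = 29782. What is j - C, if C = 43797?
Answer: -14015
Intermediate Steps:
j - C = 29782 - 1*43797 = 29782 - 43797 = -14015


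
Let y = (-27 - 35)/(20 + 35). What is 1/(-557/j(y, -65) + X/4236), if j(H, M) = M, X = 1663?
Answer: 275340/2467547 ≈ 0.11158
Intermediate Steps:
y = -62/55 ≈ -1.1273
1/(-557/j(y, -65) + X/4236) = 1/(-557/(-65) + 1663/4236) = 1/(-557*(-1/65) + 1663*(1/4236)) = 1/(557/65 + 1663/4236) = 1/(2467547/275340) = 275340/2467547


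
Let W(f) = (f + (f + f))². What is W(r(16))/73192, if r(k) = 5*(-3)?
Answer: 2025/73192 ≈ 0.027667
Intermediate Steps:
r(k) = -15
W(f) = 9*f² (W(f) = (f + 2*f)² = (3*f)² = 9*f²)
W(r(16))/73192 = (9*(-15)²)/73192 = (9*225)*(1/73192) = 2025*(1/73192) = 2025/73192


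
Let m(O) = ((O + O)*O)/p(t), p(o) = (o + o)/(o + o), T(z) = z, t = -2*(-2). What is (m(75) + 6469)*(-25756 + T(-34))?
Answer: -456973010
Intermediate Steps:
t = 4
p(o) = 1 (p(o) = (2*o)/((2*o)) = (2*o)*(1/(2*o)) = 1)
m(O) = 2*O² (m(O) = ((O + O)*O)/1 = ((2*O)*O)*1 = (2*O²)*1 = 2*O²)
(m(75) + 6469)*(-25756 + T(-34)) = (2*75² + 6469)*(-25756 - 34) = (2*5625 + 6469)*(-25790) = (11250 + 6469)*(-25790) = 17719*(-25790) = -456973010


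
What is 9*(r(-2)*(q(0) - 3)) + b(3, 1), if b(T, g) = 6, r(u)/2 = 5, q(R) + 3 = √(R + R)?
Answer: -534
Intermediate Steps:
q(R) = -3 + √2*√R (q(R) = -3 + √(R + R) = -3 + √(2*R) = -3 + √2*√R)
r(u) = 10 (r(u) = 2*5 = 10)
9*(r(-2)*(q(0) - 3)) + b(3, 1) = 9*(10*((-3 + √2*√0) - 3)) + 6 = 9*(10*((-3 + √2*0) - 3)) + 6 = 9*(10*((-3 + 0) - 3)) + 6 = 9*(10*(-3 - 3)) + 6 = 9*(10*(-6)) + 6 = 9*(-60) + 6 = -540 + 6 = -534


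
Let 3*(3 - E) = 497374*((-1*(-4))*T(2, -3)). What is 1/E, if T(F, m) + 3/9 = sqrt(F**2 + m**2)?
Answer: -17905707/459138835312343 - 53716392*sqrt(13)/459138835312343 ≈ -4.6083e-7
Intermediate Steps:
T(F, m) = -1/3 + sqrt(F**2 + m**2)
E = 1989523/9 - 1989496*sqrt(13)/3 (E = 3 - 497374*(-1*(-4))*(-1/3 + sqrt(2**2 + (-3)**2))/3 = 3 - 497374*4*(-1/3 + sqrt(4 + 9))/3 = 3 - 497374*4*(-1/3 + sqrt(13))/3 = 3 - 497374*(-4/3 + 4*sqrt(13))/3 = 3 - (-1989496/3 + 1989496*sqrt(13))/3 = 3 + (1989496/9 - 1989496*sqrt(13)/3) = 1989523/9 - 1989496*sqrt(13)/3 ≈ -2.1700e+6)
1/E = 1/(1989523/9 - 1989496*sqrt(13)/3)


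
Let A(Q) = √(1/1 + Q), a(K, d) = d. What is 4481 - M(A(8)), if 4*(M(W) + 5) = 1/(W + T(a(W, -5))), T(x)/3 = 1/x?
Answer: 215323/48 ≈ 4485.9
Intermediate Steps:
T(x) = 3/x
A(Q) = √(1 + Q)
M(W) = -5 + 1/(4*(-⅗ + W)) (M(W) = -5 + 1/(4*(W + 3/(-5))) = -5 + 1/(4*(W + 3*(-⅕))) = -5 + 1/(4*(W - ⅗)) = -5 + 1/(4*(-⅗ + W)))
4481 - M(A(8)) = 4481 - 5*(13 - 20*√(1 + 8))/(4*(-3 + 5*√(1 + 8))) = 4481 - 5*(13 - 20*√9)/(4*(-3 + 5*√9)) = 4481 - 5*(13 - 20*3)/(4*(-3 + 5*3)) = 4481 - 5*(13 - 60)/(4*(-3 + 15)) = 4481 - 5*(-47)/(4*12) = 4481 - 1*(-235/48) = 4481 + 235/48 = 215323/48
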